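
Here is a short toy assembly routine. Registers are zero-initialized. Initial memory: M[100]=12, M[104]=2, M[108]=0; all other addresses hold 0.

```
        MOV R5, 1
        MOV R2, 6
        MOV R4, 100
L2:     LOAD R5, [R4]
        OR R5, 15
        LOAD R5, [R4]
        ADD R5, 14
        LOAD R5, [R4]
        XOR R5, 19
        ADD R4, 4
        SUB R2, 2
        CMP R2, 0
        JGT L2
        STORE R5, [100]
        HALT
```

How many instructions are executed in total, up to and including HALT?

35

R5=1
R2=6
R4=100
R5=M[100]=12
R5=12|15=15
R5=M[100]=12
R5=12+14=26
R5=M[100]=12
R5=12^19=31
R4=100+4=104
R2=6-2=4
CMP R2, 0  (cmp 4,0)
JGT L2: taken
R5=M[104]=2
R5=2|15=15
R5=M[104]=2
R5=2+14=16
R5=M[104]=2
R5=2^19=17
R4=104+4=108
R2=4-2=2
CMP R2, 0  (cmp 2,0)
JGT L2: taken
R5=M[108]=0
R5=0|15=15
R5=M[108]=0
R5=0+14=14
R5=M[108]=0
R5=0^19=19
R4=108+4=112
R2=2-2=0
CMP R2, 0  (cmp 0,0)
JGT L2: not taken
STORE R5, [100] → M[100]=19
halt.
Total executed instructions: 35.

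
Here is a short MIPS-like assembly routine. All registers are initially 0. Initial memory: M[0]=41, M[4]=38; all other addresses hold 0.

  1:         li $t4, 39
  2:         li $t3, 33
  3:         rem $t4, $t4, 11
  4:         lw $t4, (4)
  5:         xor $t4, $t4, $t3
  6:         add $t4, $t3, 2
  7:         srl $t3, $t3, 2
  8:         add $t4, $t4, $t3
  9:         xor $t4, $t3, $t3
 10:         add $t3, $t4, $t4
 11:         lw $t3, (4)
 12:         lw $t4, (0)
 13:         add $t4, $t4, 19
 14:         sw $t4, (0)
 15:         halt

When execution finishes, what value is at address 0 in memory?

$t4=39
$t3=33
$t4=39%11=6
$t4=M[4]=38
$t4=38^33=7
$t4=33+2=35
$t3=33>>2=8
$t4=35+8=43
$t4=8^8=0
$t3=0+0=0
$t3=M[4]=38
$t4=M[0]=41
$t4=41+19=60
sw $t4, (0) → M[0]=60
halt.

60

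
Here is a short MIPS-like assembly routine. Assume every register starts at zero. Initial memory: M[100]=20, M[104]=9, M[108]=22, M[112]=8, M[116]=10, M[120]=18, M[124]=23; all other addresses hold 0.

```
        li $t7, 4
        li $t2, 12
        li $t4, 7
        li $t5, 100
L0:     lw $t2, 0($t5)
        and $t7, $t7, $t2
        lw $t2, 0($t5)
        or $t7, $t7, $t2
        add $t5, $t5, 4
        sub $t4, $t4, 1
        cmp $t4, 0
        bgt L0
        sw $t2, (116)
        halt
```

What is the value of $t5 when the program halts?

li $t7, 4 → $t7=4
li $t2, 12 → $t2=12
li $t4, 7 → $t4=7
li $t5, 100 → $t5=100
lw $t2, 0($t5) → $t2=M[100]=20
and $t7, $t7, $t2 → $t7=4&20=4
lw $t2, 0($t5) → $t2=M[100]=20
or $t7, $t7, $t2 → $t7=4|20=20
add $t5, $t5, 4 → $t5=100+4=104
sub $t4, $t4, 1 → $t4=7-1=6
cmp $t4, 0  (cmp 6,0)
bgt L0: taken
lw $t2, 0($t5) → $t2=M[104]=9
and $t7, $t7, $t2 → $t7=20&9=0
lw $t2, 0($t5) → $t2=M[104]=9
or $t7, $t7, $t2 → $t7=0|9=9
add $t5, $t5, 4 → $t5=104+4=108
sub $t4, $t4, 1 → $t4=6-1=5
cmp $t4, 0  (cmp 5,0)
bgt L0: taken
lw $t2, 0($t5) → $t2=M[108]=22
and $t7, $t7, $t2 → $t7=9&22=0
lw $t2, 0($t5) → $t2=M[108]=22
or $t7, $t7, $t2 → $t7=0|22=22
add $t5, $t5, 4 → $t5=108+4=112
sub $t4, $t4, 1 → $t4=5-1=4
cmp $t4, 0  (cmp 4,0)
bgt L0: taken
lw $t2, 0($t5) → $t2=M[112]=8
and $t7, $t7, $t2 → $t7=22&8=0
lw $t2, 0($t5) → $t2=M[112]=8
or $t7, $t7, $t2 → $t7=0|8=8
add $t5, $t5, 4 → $t5=112+4=116
sub $t4, $t4, 1 → $t4=4-1=3
cmp $t4, 0  (cmp 3,0)
bgt L0: taken
lw $t2, 0($t5) → $t2=M[116]=10
and $t7, $t7, $t2 → $t7=8&10=8
lw $t2, 0($t5) → $t2=M[116]=10
or $t7, $t7, $t2 → $t7=8|10=10
add $t5, $t5, 4 → $t5=116+4=120
sub $t4, $t4, 1 → $t4=3-1=2
cmp $t4, 0  (cmp 2,0)
bgt L0: taken
lw $t2, 0($t5) → $t2=M[120]=18
and $t7, $t7, $t2 → $t7=10&18=2
lw $t2, 0($t5) → $t2=M[120]=18
or $t7, $t7, $t2 → $t7=2|18=18
add $t5, $t5, 4 → $t5=120+4=124
sub $t4, $t4, 1 → $t4=2-1=1
cmp $t4, 0  (cmp 1,0)
bgt L0: taken
lw $t2, 0($t5) → $t2=M[124]=23
and $t7, $t7, $t2 → $t7=18&23=18
lw $t2, 0($t5) → $t2=M[124]=23
or $t7, $t7, $t2 → $t7=18|23=23
add $t5, $t5, 4 → $t5=124+4=128
sub $t4, $t4, 1 → $t4=1-1=0
cmp $t4, 0  (cmp 0,0)
bgt L0: not taken
sw $t2, (116) → M[116]=23
halt.

128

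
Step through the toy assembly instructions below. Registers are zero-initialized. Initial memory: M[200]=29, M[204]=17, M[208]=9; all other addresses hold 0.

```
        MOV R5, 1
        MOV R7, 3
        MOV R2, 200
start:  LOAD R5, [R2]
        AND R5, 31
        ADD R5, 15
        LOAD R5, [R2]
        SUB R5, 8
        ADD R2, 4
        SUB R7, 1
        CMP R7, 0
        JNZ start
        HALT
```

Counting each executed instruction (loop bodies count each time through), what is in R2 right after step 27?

212

after MOV R5, 1: R5=1
after MOV R7, 3: R7=3
after MOV R2, 200: R2=200
after LOAD R5, [R2]: R5=M[200]=29
after AND R5, 31: R5=29&31=29
after ADD R5, 15: R5=29+15=44
after LOAD R5, [R2]: R5=M[200]=29
after SUB R5, 8: R5=29-8=21
after ADD R2, 4: R2=200+4=204
after SUB R7, 1: R7=3-1=2
CMP R7, 0  (cmp 2,0)
JNZ start: taken
after LOAD R5, [R2]: R5=M[204]=17
after AND R5, 31: R5=17&31=17
after ADD R5, 15: R5=17+15=32
after LOAD R5, [R2]: R5=M[204]=17
after SUB R5, 8: R5=17-8=9
after ADD R2, 4: R2=204+4=208
after SUB R7, 1: R7=2-1=1
CMP R7, 0  (cmp 1,0)
JNZ start: taken
after LOAD R5, [R2]: R5=M[208]=9
after AND R5, 31: R5=9&31=9
after ADD R5, 15: R5=9+15=24
after LOAD R5, [R2]: R5=M[208]=9
after SUB R5, 8: R5=9-8=1
after ADD R2, 4: R2=208+4=212
After step 27: R2 = 212.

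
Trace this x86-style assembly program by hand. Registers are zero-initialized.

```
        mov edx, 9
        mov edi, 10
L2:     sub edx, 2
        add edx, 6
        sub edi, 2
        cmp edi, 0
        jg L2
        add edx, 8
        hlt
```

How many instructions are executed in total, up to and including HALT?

29

after mov edx, 9: edx=9
after mov edi, 10: edi=10
after sub edx, 2: edx=9-2=7
after add edx, 6: edx=7+6=13
after sub edi, 2: edi=10-2=8
cmp edi, 0  (cmp 8,0)
jg L2: taken
after sub edx, 2: edx=13-2=11
after add edx, 6: edx=11+6=17
after sub edi, 2: edi=8-2=6
cmp edi, 0  (cmp 6,0)
jg L2: taken
after sub edx, 2: edx=17-2=15
after add edx, 6: edx=15+6=21
after sub edi, 2: edi=6-2=4
cmp edi, 0  (cmp 4,0)
jg L2: taken
after sub edx, 2: edx=21-2=19
after add edx, 6: edx=19+6=25
after sub edi, 2: edi=4-2=2
cmp edi, 0  (cmp 2,0)
jg L2: taken
after sub edx, 2: edx=25-2=23
after add edx, 6: edx=23+6=29
after sub edi, 2: edi=2-2=0
cmp edi, 0  (cmp 0,0)
jg L2: not taken
after add edx, 8: edx=29+8=37
halt.
Total executed instructions: 29.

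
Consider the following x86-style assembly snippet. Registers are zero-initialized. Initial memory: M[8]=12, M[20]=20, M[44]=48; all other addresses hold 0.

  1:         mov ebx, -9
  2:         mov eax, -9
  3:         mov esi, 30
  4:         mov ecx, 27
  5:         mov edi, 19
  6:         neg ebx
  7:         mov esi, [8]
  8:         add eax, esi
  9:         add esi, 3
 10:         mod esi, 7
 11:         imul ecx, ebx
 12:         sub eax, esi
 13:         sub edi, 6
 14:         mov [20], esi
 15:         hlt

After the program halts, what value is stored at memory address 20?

after mov ebx, -9: ebx=-9
after mov eax, -9: eax=-9
after mov esi, 30: esi=30
after mov ecx, 27: ecx=27
after mov edi, 19: edi=19
after neg ebx: ebx=-(-9)=9
after mov esi, [8]: esi=M[8]=12
after add eax, esi: eax=(-9)+12=3
after add esi, 3: esi=12+3=15
after mod esi, 7: esi=15%7=1
after imul ecx, ebx: ecx=27*9=243
after sub eax, esi: eax=3-1=2
after sub edi, 6: edi=19-6=13
mov [20], esi → M[20]=1
halt.

1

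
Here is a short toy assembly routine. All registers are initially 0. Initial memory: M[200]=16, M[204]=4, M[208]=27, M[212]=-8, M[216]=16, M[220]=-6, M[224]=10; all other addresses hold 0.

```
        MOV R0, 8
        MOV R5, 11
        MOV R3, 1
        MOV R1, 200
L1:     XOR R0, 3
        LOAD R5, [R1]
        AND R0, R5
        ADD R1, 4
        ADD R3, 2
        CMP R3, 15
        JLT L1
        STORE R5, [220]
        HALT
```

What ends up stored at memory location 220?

MOV R0, 8 → R0=8
MOV R5, 11 → R5=11
MOV R3, 1 → R3=1
MOV R1, 200 → R1=200
XOR R0, 3 → R0=8^3=11
LOAD R5, [R1] → R5=M[200]=16
AND R0, R5 → R0=11&16=0
ADD R1, 4 → R1=200+4=204
ADD R3, 2 → R3=1+2=3
CMP R3, 15  (cmp 3,15)
JLT L1: taken
XOR R0, 3 → R0=0^3=3
LOAD R5, [R1] → R5=M[204]=4
AND R0, R5 → R0=3&4=0
ADD R1, 4 → R1=204+4=208
ADD R3, 2 → R3=3+2=5
CMP R3, 15  (cmp 5,15)
JLT L1: taken
XOR R0, 3 → R0=0^3=3
LOAD R5, [R1] → R5=M[208]=27
AND R0, R5 → R0=3&27=3
ADD R1, 4 → R1=208+4=212
ADD R3, 2 → R3=5+2=7
CMP R3, 15  (cmp 7,15)
JLT L1: taken
XOR R0, 3 → R0=3^3=0
LOAD R5, [R1] → R5=M[212]=-8
AND R0, R5 → R0=0&(-8)=0
ADD R1, 4 → R1=212+4=216
ADD R3, 2 → R3=7+2=9
CMP R3, 15  (cmp 9,15)
JLT L1: taken
XOR R0, 3 → R0=0^3=3
LOAD R5, [R1] → R5=M[216]=16
AND R0, R5 → R0=3&16=0
ADD R1, 4 → R1=216+4=220
ADD R3, 2 → R3=9+2=11
CMP R3, 15  (cmp 11,15)
JLT L1: taken
XOR R0, 3 → R0=0^3=3
LOAD R5, [R1] → R5=M[220]=-6
AND R0, R5 → R0=3&(-6)=2
ADD R1, 4 → R1=220+4=224
ADD R3, 2 → R3=11+2=13
CMP R3, 15  (cmp 13,15)
JLT L1: taken
XOR R0, 3 → R0=2^3=1
LOAD R5, [R1] → R5=M[224]=10
AND R0, R5 → R0=1&10=0
ADD R1, 4 → R1=224+4=228
ADD R3, 2 → R3=13+2=15
CMP R3, 15  (cmp 15,15)
JLT L1: not taken
STORE R5, [220] → M[220]=10
halt.

10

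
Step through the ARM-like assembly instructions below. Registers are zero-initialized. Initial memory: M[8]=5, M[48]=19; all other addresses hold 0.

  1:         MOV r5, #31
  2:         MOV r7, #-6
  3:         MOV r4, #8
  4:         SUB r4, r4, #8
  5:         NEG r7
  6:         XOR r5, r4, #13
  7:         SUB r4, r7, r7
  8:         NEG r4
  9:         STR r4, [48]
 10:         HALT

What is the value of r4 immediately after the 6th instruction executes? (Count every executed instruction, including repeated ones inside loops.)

r5=31
r7=-6
r4=8
r4=8-8=0
r7=-(-6)=6
r5=0^13=13
After step 6: r4 = 0.

0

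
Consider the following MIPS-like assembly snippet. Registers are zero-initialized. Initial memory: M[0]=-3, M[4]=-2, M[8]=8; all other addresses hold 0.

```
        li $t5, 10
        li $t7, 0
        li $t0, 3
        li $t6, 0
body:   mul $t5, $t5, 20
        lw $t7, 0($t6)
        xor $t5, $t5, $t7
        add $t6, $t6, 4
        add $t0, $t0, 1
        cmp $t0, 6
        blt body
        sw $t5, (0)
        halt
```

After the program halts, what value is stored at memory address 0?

$t5=10
$t7=0
$t0=3
$t6=0
$t5=10*20=200
$t7=M[0]=-3
$t5=200^(-3)=-203
$t6=0+4=4
$t0=3+1=4
cmp $t0, 6  (cmp 4,6)
blt body: taken
$t5=(-203)*20=-4060
$t7=M[4]=-2
$t5=(-4060)^(-2)=4058
$t6=4+4=8
$t0=4+1=5
cmp $t0, 6  (cmp 5,6)
blt body: taken
$t5=4058*20=81160
$t7=M[8]=8
$t5=81160^8=81152
$t6=8+4=12
$t0=5+1=6
cmp $t0, 6  (cmp 6,6)
blt body: not taken
sw $t5, (0) → M[0]=81152
halt.

81152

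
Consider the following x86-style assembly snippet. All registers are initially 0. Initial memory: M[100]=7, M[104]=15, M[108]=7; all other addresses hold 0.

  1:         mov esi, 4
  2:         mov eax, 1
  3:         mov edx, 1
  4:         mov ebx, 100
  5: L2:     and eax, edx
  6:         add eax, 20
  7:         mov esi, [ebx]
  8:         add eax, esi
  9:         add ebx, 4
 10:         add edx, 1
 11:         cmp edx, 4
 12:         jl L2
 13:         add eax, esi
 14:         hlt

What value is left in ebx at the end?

esi=4
eax=1
edx=1
ebx=100
eax=1&1=1
eax=1+20=21
esi=M[100]=7
eax=21+7=28
ebx=100+4=104
edx=1+1=2
cmp edx, 4  (cmp 2,4)
jl L2: taken
eax=28&2=0
eax=0+20=20
esi=M[104]=15
eax=20+15=35
ebx=104+4=108
edx=2+1=3
cmp edx, 4  (cmp 3,4)
jl L2: taken
eax=35&3=3
eax=3+20=23
esi=M[108]=7
eax=23+7=30
ebx=108+4=112
edx=3+1=4
cmp edx, 4  (cmp 4,4)
jl L2: not taken
eax=30+7=37
halt.

112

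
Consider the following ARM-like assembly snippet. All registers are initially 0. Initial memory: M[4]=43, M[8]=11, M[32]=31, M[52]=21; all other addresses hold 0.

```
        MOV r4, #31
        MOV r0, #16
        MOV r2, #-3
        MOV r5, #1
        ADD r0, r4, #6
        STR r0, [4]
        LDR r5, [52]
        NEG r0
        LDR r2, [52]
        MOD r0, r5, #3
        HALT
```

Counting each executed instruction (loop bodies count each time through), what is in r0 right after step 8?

-37

MOV r4, #31 → r4=31
MOV r0, #16 → r0=16
MOV r2, #-3 → r2=-3
MOV r5, #1 → r5=1
ADD r0, r4, #6 → r0=31+6=37
STR r0, [4] → M[4]=37
LDR r5, [52] → r5=M[52]=21
NEG r0 → r0=-(37)=-37
After step 8: r0 = -37.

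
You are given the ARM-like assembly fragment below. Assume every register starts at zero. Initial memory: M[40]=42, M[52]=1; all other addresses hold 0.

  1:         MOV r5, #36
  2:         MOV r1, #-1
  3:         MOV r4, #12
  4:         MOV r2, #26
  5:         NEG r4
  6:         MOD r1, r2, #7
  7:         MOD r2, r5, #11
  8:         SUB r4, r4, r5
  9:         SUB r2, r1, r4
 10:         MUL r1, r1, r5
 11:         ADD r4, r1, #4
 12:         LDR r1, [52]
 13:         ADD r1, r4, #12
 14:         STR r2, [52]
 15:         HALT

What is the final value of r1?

MOV r5, #36 → r5=36
MOV r1, #-1 → r1=-1
MOV r4, #12 → r4=12
MOV r2, #26 → r2=26
NEG r4 → r4=-(12)=-12
MOD r1, r2, #7 → r1=26%7=5
MOD r2, r5, #11 → r2=36%11=3
SUB r4, r4, r5 → r4=(-12)-36=-48
SUB r2, r1, r4 → r2=5-(-48)=53
MUL r1, r1, r5 → r1=5*36=180
ADD r4, r1, #4 → r4=180+4=184
LDR r1, [52] → r1=M[52]=1
ADD r1, r4, #12 → r1=184+12=196
STR r2, [52] → M[52]=53
halt.

196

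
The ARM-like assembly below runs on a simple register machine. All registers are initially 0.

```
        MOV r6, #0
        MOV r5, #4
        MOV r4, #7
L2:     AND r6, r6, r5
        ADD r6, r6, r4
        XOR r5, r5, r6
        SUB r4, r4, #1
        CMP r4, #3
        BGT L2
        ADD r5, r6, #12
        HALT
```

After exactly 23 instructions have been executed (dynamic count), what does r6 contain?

9

MOV r6, #0 → r6=0
MOV r5, #4 → r5=4
MOV r4, #7 → r4=7
AND r6, r6, r5 → r6=0&4=0
ADD r6, r6, r4 → r6=0+7=7
XOR r5, r5, r6 → r5=4^7=3
SUB r4, r4, #1 → r4=7-1=6
CMP r4, #3  (cmp 6,3)
BGT L2: taken
AND r6, r6, r5 → r6=7&3=3
ADD r6, r6, r4 → r6=3+6=9
XOR r5, r5, r6 → r5=3^9=10
SUB r4, r4, #1 → r4=6-1=5
CMP r4, #3  (cmp 5,3)
BGT L2: taken
AND r6, r6, r5 → r6=9&10=8
ADD r6, r6, r4 → r6=8+5=13
XOR r5, r5, r6 → r5=10^13=7
SUB r4, r4, #1 → r4=5-1=4
CMP r4, #3  (cmp 4,3)
BGT L2: taken
AND r6, r6, r5 → r6=13&7=5
ADD r6, r6, r4 → r6=5+4=9
After step 23: r6 = 9.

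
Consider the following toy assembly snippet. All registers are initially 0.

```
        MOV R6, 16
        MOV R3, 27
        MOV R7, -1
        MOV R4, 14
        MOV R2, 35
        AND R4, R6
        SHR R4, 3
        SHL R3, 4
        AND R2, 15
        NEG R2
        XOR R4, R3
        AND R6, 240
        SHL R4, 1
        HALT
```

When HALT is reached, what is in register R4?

after MOV R6, 16: R6=16
after MOV R3, 27: R3=27
after MOV R7, -1: R7=-1
after MOV R4, 14: R4=14
after MOV R2, 35: R2=35
after AND R4, R6: R4=14&16=0
after SHR R4, 3: R4=0>>3=0
after SHL R3, 4: R3=27<<4=432
after AND R2, 15: R2=35&15=3
after NEG R2: R2=-(3)=-3
after XOR R4, R3: R4=0^432=432
after AND R6, 240: R6=16&240=16
after SHL R4, 1: R4=432<<1=864
halt.

864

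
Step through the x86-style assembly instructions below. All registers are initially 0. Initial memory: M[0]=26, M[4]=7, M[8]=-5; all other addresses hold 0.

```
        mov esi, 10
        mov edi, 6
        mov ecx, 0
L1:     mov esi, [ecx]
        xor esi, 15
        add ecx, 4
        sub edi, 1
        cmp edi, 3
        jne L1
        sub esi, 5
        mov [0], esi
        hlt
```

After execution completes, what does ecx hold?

mov esi, 10 → esi=10
mov edi, 6 → edi=6
mov ecx, 0 → ecx=0
mov esi, [ecx] → esi=M[0]=26
xor esi, 15 → esi=26^15=21
add ecx, 4 → ecx=0+4=4
sub edi, 1 → edi=6-1=5
cmp edi, 3  (cmp 5,3)
jne L1: taken
mov esi, [ecx] → esi=M[4]=7
xor esi, 15 → esi=7^15=8
add ecx, 4 → ecx=4+4=8
sub edi, 1 → edi=5-1=4
cmp edi, 3  (cmp 4,3)
jne L1: taken
mov esi, [ecx] → esi=M[8]=-5
xor esi, 15 → esi=(-5)^15=-12
add ecx, 4 → ecx=8+4=12
sub edi, 1 → edi=4-1=3
cmp edi, 3  (cmp 3,3)
jne L1: not taken
sub esi, 5 → esi=(-12)-5=-17
mov [0], esi → M[0]=-17
halt.

12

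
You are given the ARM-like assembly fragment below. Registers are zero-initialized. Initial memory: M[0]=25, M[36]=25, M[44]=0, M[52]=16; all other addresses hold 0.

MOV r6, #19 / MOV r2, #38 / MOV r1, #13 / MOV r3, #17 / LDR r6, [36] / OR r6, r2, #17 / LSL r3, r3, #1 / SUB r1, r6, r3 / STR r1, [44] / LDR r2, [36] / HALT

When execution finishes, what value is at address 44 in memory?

21

r6=19
r2=38
r1=13
r3=17
r6=M[36]=25
r6=38|17=55
r3=17<<1=34
r1=55-34=21
STR r1, [44] → M[44]=21
r2=M[36]=25
halt.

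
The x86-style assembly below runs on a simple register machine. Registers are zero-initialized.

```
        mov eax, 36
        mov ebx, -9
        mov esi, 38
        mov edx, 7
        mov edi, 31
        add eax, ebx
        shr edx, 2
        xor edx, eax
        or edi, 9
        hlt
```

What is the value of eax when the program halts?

27

eax=36
ebx=-9
esi=38
edx=7
edi=31
eax=36+(-9)=27
edx=7>>2=1
edx=1^27=26
edi=31|9=31
halt.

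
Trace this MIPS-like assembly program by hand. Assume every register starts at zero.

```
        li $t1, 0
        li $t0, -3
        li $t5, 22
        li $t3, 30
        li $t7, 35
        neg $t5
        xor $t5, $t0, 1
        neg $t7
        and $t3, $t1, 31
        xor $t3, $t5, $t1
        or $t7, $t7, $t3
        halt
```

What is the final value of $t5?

-4

after li $t1, 0: $t1=0
after li $t0, -3: $t0=-3
after li $t5, 22: $t5=22
after li $t3, 30: $t3=30
after li $t7, 35: $t7=35
after neg $t5: $t5=-(22)=-22
after xor $t5, $t0, 1: $t5=(-3)^1=-4
after neg $t7: $t7=-(35)=-35
after and $t3, $t1, 31: $t3=0&31=0
after xor $t3, $t5, $t1: $t3=(-4)^0=-4
after or $t7, $t7, $t3: $t7=(-35)|(-4)=-3
halt.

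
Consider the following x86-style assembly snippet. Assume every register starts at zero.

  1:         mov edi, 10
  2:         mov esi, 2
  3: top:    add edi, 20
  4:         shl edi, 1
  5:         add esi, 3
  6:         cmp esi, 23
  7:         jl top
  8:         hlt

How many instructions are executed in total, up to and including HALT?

after mov edi, 10: edi=10
after mov esi, 2: esi=2
after add edi, 20: edi=10+20=30
after shl edi, 1: edi=30<<1=60
after add esi, 3: esi=2+3=5
cmp esi, 23  (cmp 5,23)
jl top: taken
after add edi, 20: edi=60+20=80
after shl edi, 1: edi=80<<1=160
after add esi, 3: esi=5+3=8
cmp esi, 23  (cmp 8,23)
jl top: taken
after add edi, 20: edi=160+20=180
after shl edi, 1: edi=180<<1=360
after add esi, 3: esi=8+3=11
cmp esi, 23  (cmp 11,23)
jl top: taken
after add edi, 20: edi=360+20=380
after shl edi, 1: edi=380<<1=760
after add esi, 3: esi=11+3=14
cmp esi, 23  (cmp 14,23)
jl top: taken
after add edi, 20: edi=760+20=780
after shl edi, 1: edi=780<<1=1560
after add esi, 3: esi=14+3=17
cmp esi, 23  (cmp 17,23)
jl top: taken
after add edi, 20: edi=1560+20=1580
after shl edi, 1: edi=1580<<1=3160
after add esi, 3: esi=17+3=20
cmp esi, 23  (cmp 20,23)
jl top: taken
after add edi, 20: edi=3160+20=3180
after shl edi, 1: edi=3180<<1=6360
after add esi, 3: esi=20+3=23
cmp esi, 23  (cmp 23,23)
jl top: not taken
halt.
Total executed instructions: 38.

38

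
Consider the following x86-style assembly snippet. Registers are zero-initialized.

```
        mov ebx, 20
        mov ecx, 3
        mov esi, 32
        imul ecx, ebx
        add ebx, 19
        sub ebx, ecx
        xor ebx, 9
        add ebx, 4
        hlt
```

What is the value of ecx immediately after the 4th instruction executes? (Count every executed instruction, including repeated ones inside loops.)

60

ebx=20
ecx=3
esi=32
ecx=3*20=60
After step 4: ecx = 60.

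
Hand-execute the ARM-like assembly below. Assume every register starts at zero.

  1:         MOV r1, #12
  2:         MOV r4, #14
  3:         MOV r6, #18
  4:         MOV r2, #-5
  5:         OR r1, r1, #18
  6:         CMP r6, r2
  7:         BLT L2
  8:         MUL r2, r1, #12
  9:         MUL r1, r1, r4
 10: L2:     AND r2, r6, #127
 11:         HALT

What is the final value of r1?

MOV r1, #12 → r1=12
MOV r4, #14 → r4=14
MOV r6, #18 → r6=18
MOV r2, #-5 → r2=-5
OR r1, r1, #18 → r1=12|18=30
CMP r6, r2  (cmp 18,-5)
BLT L2: not taken
MUL r2, r1, #12 → r2=30*12=360
MUL r1, r1, r4 → r1=30*14=420
AND r2, r6, #127 → r2=18&127=18
halt.

420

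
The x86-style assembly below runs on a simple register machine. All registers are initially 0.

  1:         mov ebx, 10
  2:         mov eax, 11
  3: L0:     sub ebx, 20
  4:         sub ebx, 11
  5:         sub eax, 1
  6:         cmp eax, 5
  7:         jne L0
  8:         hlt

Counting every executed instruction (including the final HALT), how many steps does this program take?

33

after mov ebx, 10: ebx=10
after mov eax, 11: eax=11
after sub ebx, 20: ebx=10-20=-10
after sub ebx, 11: ebx=(-10)-11=-21
after sub eax, 1: eax=11-1=10
cmp eax, 5  (cmp 10,5)
jne L0: taken
after sub ebx, 20: ebx=(-21)-20=-41
after sub ebx, 11: ebx=(-41)-11=-52
after sub eax, 1: eax=10-1=9
cmp eax, 5  (cmp 9,5)
jne L0: taken
after sub ebx, 20: ebx=(-52)-20=-72
after sub ebx, 11: ebx=(-72)-11=-83
after sub eax, 1: eax=9-1=8
cmp eax, 5  (cmp 8,5)
jne L0: taken
after sub ebx, 20: ebx=(-83)-20=-103
after sub ebx, 11: ebx=(-103)-11=-114
after sub eax, 1: eax=8-1=7
cmp eax, 5  (cmp 7,5)
jne L0: taken
after sub ebx, 20: ebx=(-114)-20=-134
after sub ebx, 11: ebx=(-134)-11=-145
after sub eax, 1: eax=7-1=6
cmp eax, 5  (cmp 6,5)
jne L0: taken
after sub ebx, 20: ebx=(-145)-20=-165
after sub ebx, 11: ebx=(-165)-11=-176
after sub eax, 1: eax=6-1=5
cmp eax, 5  (cmp 5,5)
jne L0: not taken
halt.
Total executed instructions: 33.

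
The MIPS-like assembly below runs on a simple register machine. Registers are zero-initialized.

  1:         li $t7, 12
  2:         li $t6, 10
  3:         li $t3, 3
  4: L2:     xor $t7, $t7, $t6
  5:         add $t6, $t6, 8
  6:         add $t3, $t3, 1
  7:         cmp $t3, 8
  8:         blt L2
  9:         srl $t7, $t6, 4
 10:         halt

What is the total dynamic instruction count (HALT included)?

$t7=12
$t6=10
$t3=3
$t7=12^10=6
$t6=10+8=18
$t3=3+1=4
cmp $t3, 8  (cmp 4,8)
blt L2: taken
$t7=6^18=20
$t6=18+8=26
$t3=4+1=5
cmp $t3, 8  (cmp 5,8)
blt L2: taken
$t7=20^26=14
$t6=26+8=34
$t3=5+1=6
cmp $t3, 8  (cmp 6,8)
blt L2: taken
$t7=14^34=44
$t6=34+8=42
$t3=6+1=7
cmp $t3, 8  (cmp 7,8)
blt L2: taken
$t7=44^42=6
$t6=42+8=50
$t3=7+1=8
cmp $t3, 8  (cmp 8,8)
blt L2: not taken
$t7=50>>4=3
halt.
Total executed instructions: 30.

30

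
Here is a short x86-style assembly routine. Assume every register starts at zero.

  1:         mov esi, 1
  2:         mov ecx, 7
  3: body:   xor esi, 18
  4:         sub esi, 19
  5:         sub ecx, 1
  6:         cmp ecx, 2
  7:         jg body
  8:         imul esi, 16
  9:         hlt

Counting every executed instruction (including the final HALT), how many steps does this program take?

mov esi, 1 → esi=1
mov ecx, 7 → ecx=7
xor esi, 18 → esi=1^18=19
sub esi, 19 → esi=19-19=0
sub ecx, 1 → ecx=7-1=6
cmp ecx, 2  (cmp 6,2)
jg body: taken
xor esi, 18 → esi=0^18=18
sub esi, 19 → esi=18-19=-1
sub ecx, 1 → ecx=6-1=5
cmp ecx, 2  (cmp 5,2)
jg body: taken
xor esi, 18 → esi=(-1)^18=-19
sub esi, 19 → esi=(-19)-19=-38
sub ecx, 1 → ecx=5-1=4
cmp ecx, 2  (cmp 4,2)
jg body: taken
xor esi, 18 → esi=(-38)^18=-56
sub esi, 19 → esi=(-56)-19=-75
sub ecx, 1 → ecx=4-1=3
cmp ecx, 2  (cmp 3,2)
jg body: taken
xor esi, 18 → esi=(-75)^18=-89
sub esi, 19 → esi=(-89)-19=-108
sub ecx, 1 → ecx=3-1=2
cmp ecx, 2  (cmp 2,2)
jg body: not taken
imul esi, 16 → esi=(-108)*16=-1728
halt.
Total executed instructions: 29.

29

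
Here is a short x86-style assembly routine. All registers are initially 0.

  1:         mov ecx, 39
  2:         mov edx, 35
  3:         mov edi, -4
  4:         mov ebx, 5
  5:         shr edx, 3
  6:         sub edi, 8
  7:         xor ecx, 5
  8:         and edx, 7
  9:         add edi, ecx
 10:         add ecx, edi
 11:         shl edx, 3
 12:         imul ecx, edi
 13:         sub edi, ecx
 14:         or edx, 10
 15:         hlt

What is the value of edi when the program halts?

-1210

mov ecx, 39 → ecx=39
mov edx, 35 → edx=35
mov edi, -4 → edi=-4
mov ebx, 5 → ebx=5
shr edx, 3 → edx=35>>3=4
sub edi, 8 → edi=(-4)-8=-12
xor ecx, 5 → ecx=39^5=34
and edx, 7 → edx=4&7=4
add edi, ecx → edi=(-12)+34=22
add ecx, edi → ecx=34+22=56
shl edx, 3 → edx=4<<3=32
imul ecx, edi → ecx=56*22=1232
sub edi, ecx → edi=22-1232=-1210
or edx, 10 → edx=32|10=42
halt.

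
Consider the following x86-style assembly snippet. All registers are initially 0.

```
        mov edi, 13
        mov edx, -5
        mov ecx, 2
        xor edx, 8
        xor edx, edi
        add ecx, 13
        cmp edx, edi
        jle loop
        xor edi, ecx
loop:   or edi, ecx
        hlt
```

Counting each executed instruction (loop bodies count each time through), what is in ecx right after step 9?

after mov edi, 13: edi=13
after mov edx, -5: edx=-5
after mov ecx, 2: ecx=2
after xor edx, 8: edx=(-5)^8=-13
after xor edx, edi: edx=(-13)^13=-2
after add ecx, 13: ecx=2+13=15
cmp edx, edi  (cmp -2,13)
jle loop: taken
after or edi, ecx: edi=13|15=15
After step 9: ecx = 15.

15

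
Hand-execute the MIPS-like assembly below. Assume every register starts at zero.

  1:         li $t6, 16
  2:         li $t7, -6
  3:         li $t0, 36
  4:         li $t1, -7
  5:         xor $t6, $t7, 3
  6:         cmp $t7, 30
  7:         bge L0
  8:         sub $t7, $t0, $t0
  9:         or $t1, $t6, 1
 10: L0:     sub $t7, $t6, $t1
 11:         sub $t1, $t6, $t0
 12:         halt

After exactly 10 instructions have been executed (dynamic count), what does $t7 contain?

after li $t6, 16: $t6=16
after li $t7, -6: $t7=-6
after li $t0, 36: $t0=36
after li $t1, -7: $t1=-7
after xor $t6, $t7, 3: $t6=(-6)^3=-7
cmp $t7, 30  (cmp -6,30)
bge L0: not taken
after sub $t7, $t0, $t0: $t7=36-36=0
after or $t1, $t6, 1: $t1=(-7)|1=-7
after sub $t7, $t6, $t1: $t7=(-7)-(-7)=0
After step 10: $t7 = 0.

0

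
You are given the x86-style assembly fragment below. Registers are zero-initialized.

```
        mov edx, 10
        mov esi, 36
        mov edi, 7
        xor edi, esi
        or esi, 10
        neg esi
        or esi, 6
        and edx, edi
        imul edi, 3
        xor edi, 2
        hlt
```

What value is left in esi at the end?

-42

edx=10
esi=36
edi=7
edi=7^36=35
esi=36|10=46
esi=-(46)=-46
esi=(-46)|6=-42
edx=10&35=2
edi=35*3=105
edi=105^2=107
halt.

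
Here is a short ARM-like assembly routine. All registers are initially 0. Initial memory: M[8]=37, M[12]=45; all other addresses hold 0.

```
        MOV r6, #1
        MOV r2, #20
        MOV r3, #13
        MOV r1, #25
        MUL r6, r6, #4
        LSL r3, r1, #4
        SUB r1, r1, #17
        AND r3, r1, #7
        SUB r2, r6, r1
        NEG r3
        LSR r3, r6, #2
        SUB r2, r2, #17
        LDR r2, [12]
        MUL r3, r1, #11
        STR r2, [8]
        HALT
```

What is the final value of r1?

r6=1
r2=20
r3=13
r1=25
r6=1*4=4
r3=25<<4=400
r1=25-17=8
r3=8&7=0
r2=4-8=-4
r3=-(0)=0
r3=4>>2=1
r2=(-4)-17=-21
r2=M[12]=45
r3=8*11=88
STR r2, [8] → M[8]=45
halt.

8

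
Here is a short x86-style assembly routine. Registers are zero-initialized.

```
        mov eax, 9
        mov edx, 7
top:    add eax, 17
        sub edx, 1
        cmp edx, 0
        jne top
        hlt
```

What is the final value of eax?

after mov eax, 9: eax=9
after mov edx, 7: edx=7
after add eax, 17: eax=9+17=26
after sub edx, 1: edx=7-1=6
cmp edx, 0  (cmp 6,0)
jne top: taken
after add eax, 17: eax=26+17=43
after sub edx, 1: edx=6-1=5
cmp edx, 0  (cmp 5,0)
jne top: taken
after add eax, 17: eax=43+17=60
after sub edx, 1: edx=5-1=4
cmp edx, 0  (cmp 4,0)
jne top: taken
after add eax, 17: eax=60+17=77
after sub edx, 1: edx=4-1=3
cmp edx, 0  (cmp 3,0)
jne top: taken
after add eax, 17: eax=77+17=94
after sub edx, 1: edx=3-1=2
cmp edx, 0  (cmp 2,0)
jne top: taken
after add eax, 17: eax=94+17=111
after sub edx, 1: edx=2-1=1
cmp edx, 0  (cmp 1,0)
jne top: taken
after add eax, 17: eax=111+17=128
after sub edx, 1: edx=1-1=0
cmp edx, 0  (cmp 0,0)
jne top: not taken
halt.

128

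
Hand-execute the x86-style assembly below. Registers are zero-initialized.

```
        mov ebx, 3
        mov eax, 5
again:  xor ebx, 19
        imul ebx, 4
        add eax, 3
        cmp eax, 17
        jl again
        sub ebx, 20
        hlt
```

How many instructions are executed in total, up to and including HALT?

24

after mov ebx, 3: ebx=3
after mov eax, 5: eax=5
after xor ebx, 19: ebx=3^19=16
after imul ebx, 4: ebx=16*4=64
after add eax, 3: eax=5+3=8
cmp eax, 17  (cmp 8,17)
jl again: taken
after xor ebx, 19: ebx=64^19=83
after imul ebx, 4: ebx=83*4=332
after add eax, 3: eax=8+3=11
cmp eax, 17  (cmp 11,17)
jl again: taken
after xor ebx, 19: ebx=332^19=351
after imul ebx, 4: ebx=351*4=1404
after add eax, 3: eax=11+3=14
cmp eax, 17  (cmp 14,17)
jl again: taken
after xor ebx, 19: ebx=1404^19=1391
after imul ebx, 4: ebx=1391*4=5564
after add eax, 3: eax=14+3=17
cmp eax, 17  (cmp 17,17)
jl again: not taken
after sub ebx, 20: ebx=5564-20=5544
halt.
Total executed instructions: 24.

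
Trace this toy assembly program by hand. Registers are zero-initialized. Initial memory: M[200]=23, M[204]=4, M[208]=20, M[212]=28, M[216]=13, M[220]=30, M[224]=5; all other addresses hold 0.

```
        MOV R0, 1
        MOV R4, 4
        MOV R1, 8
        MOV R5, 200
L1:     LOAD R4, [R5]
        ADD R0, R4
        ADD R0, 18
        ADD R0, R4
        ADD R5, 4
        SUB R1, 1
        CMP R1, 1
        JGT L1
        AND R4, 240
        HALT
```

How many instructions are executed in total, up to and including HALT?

62

R0=1
R4=4
R1=8
R5=200
R4=M[200]=23
R0=1+23=24
R0=24+18=42
R0=42+23=65
R5=200+4=204
R1=8-1=7
CMP R1, 1  (cmp 7,1)
JGT L1: taken
R4=M[204]=4
R0=65+4=69
R0=69+18=87
R0=87+4=91
R5=204+4=208
R1=7-1=6
CMP R1, 1  (cmp 6,1)
JGT L1: taken
R4=M[208]=20
R0=91+20=111
R0=111+18=129
R0=129+20=149
R5=208+4=212
R1=6-1=5
CMP R1, 1  (cmp 5,1)
JGT L1: taken
R4=M[212]=28
R0=149+28=177
R0=177+18=195
R0=195+28=223
R5=212+4=216
R1=5-1=4
CMP R1, 1  (cmp 4,1)
JGT L1: taken
R4=M[216]=13
R0=223+13=236
R0=236+18=254
R0=254+13=267
R5=216+4=220
R1=4-1=3
CMP R1, 1  (cmp 3,1)
JGT L1: taken
R4=M[220]=30
R0=267+30=297
R0=297+18=315
R0=315+30=345
R5=220+4=224
R1=3-1=2
CMP R1, 1  (cmp 2,1)
JGT L1: taken
R4=M[224]=5
R0=345+5=350
R0=350+18=368
R0=368+5=373
R5=224+4=228
R1=2-1=1
CMP R1, 1  (cmp 1,1)
JGT L1: not taken
R4=5&240=0
halt.
Total executed instructions: 62.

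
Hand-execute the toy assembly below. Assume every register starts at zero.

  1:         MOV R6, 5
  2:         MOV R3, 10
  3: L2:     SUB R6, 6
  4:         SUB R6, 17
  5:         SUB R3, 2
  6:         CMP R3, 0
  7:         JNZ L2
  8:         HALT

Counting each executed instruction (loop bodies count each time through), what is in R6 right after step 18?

after MOV R6, 5: R6=5
after MOV R3, 10: R3=10
after SUB R6, 6: R6=5-6=-1
after SUB R6, 17: R6=(-1)-17=-18
after SUB R3, 2: R3=10-2=8
CMP R3, 0  (cmp 8,0)
JNZ L2: taken
after SUB R6, 6: R6=(-18)-6=-24
after SUB R6, 17: R6=(-24)-17=-41
after SUB R3, 2: R3=8-2=6
CMP R3, 0  (cmp 6,0)
JNZ L2: taken
after SUB R6, 6: R6=(-41)-6=-47
after SUB R6, 17: R6=(-47)-17=-64
after SUB R3, 2: R3=6-2=4
CMP R3, 0  (cmp 4,0)
JNZ L2: taken
after SUB R6, 6: R6=(-64)-6=-70
After step 18: R6 = -70.

-70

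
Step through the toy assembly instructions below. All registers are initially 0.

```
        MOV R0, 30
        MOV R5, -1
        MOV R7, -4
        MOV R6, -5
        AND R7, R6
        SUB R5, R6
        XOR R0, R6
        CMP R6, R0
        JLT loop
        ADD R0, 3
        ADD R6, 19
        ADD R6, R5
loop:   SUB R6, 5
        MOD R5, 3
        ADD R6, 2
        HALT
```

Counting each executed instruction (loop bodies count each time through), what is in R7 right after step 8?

-8

after MOV R0, 30: R0=30
after MOV R5, -1: R5=-1
after MOV R7, -4: R7=-4
after MOV R6, -5: R6=-5
after AND R7, R6: R7=(-4)&(-5)=-8
after SUB R5, R6: R5=(-1)-(-5)=4
after XOR R0, R6: R0=30^(-5)=-27
CMP R6, R0  (cmp -5,-27)
After step 8: R7 = -8.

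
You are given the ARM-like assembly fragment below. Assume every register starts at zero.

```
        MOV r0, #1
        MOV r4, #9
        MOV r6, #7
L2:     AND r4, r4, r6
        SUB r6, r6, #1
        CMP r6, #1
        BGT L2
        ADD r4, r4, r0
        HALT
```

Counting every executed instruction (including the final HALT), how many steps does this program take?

29

r0=1
r4=9
r6=7
r4=9&7=1
r6=7-1=6
CMP r6, #1  (cmp 6,1)
BGT L2: taken
r4=1&6=0
r6=6-1=5
CMP r6, #1  (cmp 5,1)
BGT L2: taken
r4=0&5=0
r6=5-1=4
CMP r6, #1  (cmp 4,1)
BGT L2: taken
r4=0&4=0
r6=4-1=3
CMP r6, #1  (cmp 3,1)
BGT L2: taken
r4=0&3=0
r6=3-1=2
CMP r6, #1  (cmp 2,1)
BGT L2: taken
r4=0&2=0
r6=2-1=1
CMP r6, #1  (cmp 1,1)
BGT L2: not taken
r4=0+1=1
halt.
Total executed instructions: 29.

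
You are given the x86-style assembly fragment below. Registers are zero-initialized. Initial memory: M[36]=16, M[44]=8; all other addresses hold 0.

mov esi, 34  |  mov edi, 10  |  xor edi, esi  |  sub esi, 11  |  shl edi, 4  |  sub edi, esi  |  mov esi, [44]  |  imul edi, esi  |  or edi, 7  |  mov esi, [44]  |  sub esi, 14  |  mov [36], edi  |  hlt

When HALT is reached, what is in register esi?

esi=34
edi=10
edi=10^34=40
esi=34-11=23
edi=40<<4=640
edi=640-23=617
esi=M[44]=8
edi=617*8=4936
edi=4936|7=4943
esi=M[44]=8
esi=8-14=-6
mov [36], edi → M[36]=4943
halt.

-6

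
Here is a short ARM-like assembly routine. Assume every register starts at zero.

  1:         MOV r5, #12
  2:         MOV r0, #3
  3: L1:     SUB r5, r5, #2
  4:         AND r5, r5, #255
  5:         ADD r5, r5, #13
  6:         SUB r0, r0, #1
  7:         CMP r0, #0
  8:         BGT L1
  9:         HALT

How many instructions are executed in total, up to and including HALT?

21

r5=12
r0=3
r5=12-2=10
r5=10&255=10
r5=10+13=23
r0=3-1=2
CMP r0, #0  (cmp 2,0)
BGT L1: taken
r5=23-2=21
r5=21&255=21
r5=21+13=34
r0=2-1=1
CMP r0, #0  (cmp 1,0)
BGT L1: taken
r5=34-2=32
r5=32&255=32
r5=32+13=45
r0=1-1=0
CMP r0, #0  (cmp 0,0)
BGT L1: not taken
halt.
Total executed instructions: 21.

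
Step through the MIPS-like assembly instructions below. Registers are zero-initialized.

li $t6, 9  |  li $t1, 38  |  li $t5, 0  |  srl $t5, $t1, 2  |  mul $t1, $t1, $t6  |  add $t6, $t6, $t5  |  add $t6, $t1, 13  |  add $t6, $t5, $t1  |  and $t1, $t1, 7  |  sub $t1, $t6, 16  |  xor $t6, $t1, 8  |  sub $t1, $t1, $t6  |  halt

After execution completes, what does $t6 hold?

$t6=9
$t1=38
$t5=0
$t5=38>>2=9
$t1=38*9=342
$t6=9+9=18
$t6=342+13=355
$t6=9+342=351
$t1=342&7=6
$t1=351-16=335
$t6=335^8=327
$t1=335-327=8
halt.

327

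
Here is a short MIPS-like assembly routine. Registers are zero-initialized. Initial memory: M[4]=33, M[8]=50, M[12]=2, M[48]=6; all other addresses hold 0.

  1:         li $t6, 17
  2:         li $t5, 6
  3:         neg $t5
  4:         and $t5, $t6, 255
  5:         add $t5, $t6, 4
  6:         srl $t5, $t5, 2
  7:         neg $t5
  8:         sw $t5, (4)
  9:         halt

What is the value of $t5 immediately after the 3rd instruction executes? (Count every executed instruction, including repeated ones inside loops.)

-6

after li $t6, 17: $t6=17
after li $t5, 6: $t5=6
after neg $t5: $t5=-(6)=-6
After step 3: $t5 = -6.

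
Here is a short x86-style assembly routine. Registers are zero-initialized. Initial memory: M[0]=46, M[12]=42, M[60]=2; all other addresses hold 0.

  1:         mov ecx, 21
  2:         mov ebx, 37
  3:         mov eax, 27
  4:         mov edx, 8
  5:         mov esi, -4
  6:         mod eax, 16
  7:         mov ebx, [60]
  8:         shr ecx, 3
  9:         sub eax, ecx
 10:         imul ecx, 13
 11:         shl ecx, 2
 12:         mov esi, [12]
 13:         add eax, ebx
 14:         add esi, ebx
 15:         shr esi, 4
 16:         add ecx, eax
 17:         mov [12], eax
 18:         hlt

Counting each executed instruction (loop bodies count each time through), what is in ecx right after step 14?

104

mov ecx, 21 → ecx=21
mov ebx, 37 → ebx=37
mov eax, 27 → eax=27
mov edx, 8 → edx=8
mov esi, -4 → esi=-4
mod eax, 16 → eax=27%16=11
mov ebx, [60] → ebx=M[60]=2
shr ecx, 3 → ecx=21>>3=2
sub eax, ecx → eax=11-2=9
imul ecx, 13 → ecx=2*13=26
shl ecx, 2 → ecx=26<<2=104
mov esi, [12] → esi=M[12]=42
add eax, ebx → eax=9+2=11
add esi, ebx → esi=42+2=44
After step 14: ecx = 104.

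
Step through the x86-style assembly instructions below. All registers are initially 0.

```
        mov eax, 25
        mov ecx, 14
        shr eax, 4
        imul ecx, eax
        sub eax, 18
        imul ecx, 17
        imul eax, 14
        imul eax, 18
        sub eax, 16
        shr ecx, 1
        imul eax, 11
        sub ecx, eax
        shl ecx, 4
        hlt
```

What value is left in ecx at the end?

758704

eax=25
ecx=14
eax=25>>4=1
ecx=14*1=14
eax=1-18=-17
ecx=14*17=238
eax=(-17)*14=-238
eax=(-238)*18=-4284
eax=(-4284)-16=-4300
ecx=238>>1=119
eax=(-4300)*11=-47300
ecx=119-(-47300)=47419
ecx=47419<<4=758704
halt.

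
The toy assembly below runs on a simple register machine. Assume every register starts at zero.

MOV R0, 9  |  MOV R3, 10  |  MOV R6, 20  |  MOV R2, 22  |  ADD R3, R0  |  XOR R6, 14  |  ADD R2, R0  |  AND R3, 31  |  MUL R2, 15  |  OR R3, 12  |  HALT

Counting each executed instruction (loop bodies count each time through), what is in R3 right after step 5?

R0=9
R3=10
R6=20
R2=22
R3=10+9=19
After step 5: R3 = 19.

19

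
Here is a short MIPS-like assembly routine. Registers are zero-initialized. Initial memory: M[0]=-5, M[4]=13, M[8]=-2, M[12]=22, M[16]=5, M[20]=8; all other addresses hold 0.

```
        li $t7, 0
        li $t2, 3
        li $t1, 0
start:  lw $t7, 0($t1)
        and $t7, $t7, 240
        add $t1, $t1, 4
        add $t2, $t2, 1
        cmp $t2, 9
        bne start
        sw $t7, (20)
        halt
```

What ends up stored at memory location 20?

0

after li $t7, 0: $t7=0
after li $t2, 3: $t2=3
after li $t1, 0: $t1=0
after lw $t7, 0($t1): $t7=M[0]=-5
after and $t7, $t7, 240: $t7=(-5)&240=240
after add $t1, $t1, 4: $t1=0+4=4
after add $t2, $t2, 1: $t2=3+1=4
cmp $t2, 9  (cmp 4,9)
bne start: taken
after lw $t7, 0($t1): $t7=M[4]=13
after and $t7, $t7, 240: $t7=13&240=0
after add $t1, $t1, 4: $t1=4+4=8
after add $t2, $t2, 1: $t2=4+1=5
cmp $t2, 9  (cmp 5,9)
bne start: taken
after lw $t7, 0($t1): $t7=M[8]=-2
after and $t7, $t7, 240: $t7=(-2)&240=240
after add $t1, $t1, 4: $t1=8+4=12
after add $t2, $t2, 1: $t2=5+1=6
cmp $t2, 9  (cmp 6,9)
bne start: taken
after lw $t7, 0($t1): $t7=M[12]=22
after and $t7, $t7, 240: $t7=22&240=16
after add $t1, $t1, 4: $t1=12+4=16
after add $t2, $t2, 1: $t2=6+1=7
cmp $t2, 9  (cmp 7,9)
bne start: taken
after lw $t7, 0($t1): $t7=M[16]=5
after and $t7, $t7, 240: $t7=5&240=0
after add $t1, $t1, 4: $t1=16+4=20
after add $t2, $t2, 1: $t2=7+1=8
cmp $t2, 9  (cmp 8,9)
bne start: taken
after lw $t7, 0($t1): $t7=M[20]=8
after and $t7, $t7, 240: $t7=8&240=0
after add $t1, $t1, 4: $t1=20+4=24
after add $t2, $t2, 1: $t2=8+1=9
cmp $t2, 9  (cmp 9,9)
bne start: not taken
sw $t7, (20) → M[20]=0
halt.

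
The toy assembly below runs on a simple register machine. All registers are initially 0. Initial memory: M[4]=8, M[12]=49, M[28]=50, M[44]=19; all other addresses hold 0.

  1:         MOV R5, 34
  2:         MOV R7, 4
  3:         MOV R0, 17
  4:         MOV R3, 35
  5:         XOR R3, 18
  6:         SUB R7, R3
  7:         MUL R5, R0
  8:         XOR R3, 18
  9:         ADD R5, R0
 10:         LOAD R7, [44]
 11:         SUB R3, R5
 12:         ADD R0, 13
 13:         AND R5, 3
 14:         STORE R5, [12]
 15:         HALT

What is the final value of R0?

30

MOV R5, 34 → R5=34
MOV R7, 4 → R7=4
MOV R0, 17 → R0=17
MOV R3, 35 → R3=35
XOR R3, 18 → R3=35^18=49
SUB R7, R3 → R7=4-49=-45
MUL R5, R0 → R5=34*17=578
XOR R3, 18 → R3=49^18=35
ADD R5, R0 → R5=578+17=595
LOAD R7, [44] → R7=M[44]=19
SUB R3, R5 → R3=35-595=-560
ADD R0, 13 → R0=17+13=30
AND R5, 3 → R5=595&3=3
STORE R5, [12] → M[12]=3
halt.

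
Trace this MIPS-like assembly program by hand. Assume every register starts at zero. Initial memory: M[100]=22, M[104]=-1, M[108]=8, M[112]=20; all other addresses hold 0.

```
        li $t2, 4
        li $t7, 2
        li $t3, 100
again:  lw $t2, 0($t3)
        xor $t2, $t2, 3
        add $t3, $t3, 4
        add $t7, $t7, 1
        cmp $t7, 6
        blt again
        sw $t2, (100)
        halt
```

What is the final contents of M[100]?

after li $t2, 4: $t2=4
after li $t7, 2: $t7=2
after li $t3, 100: $t3=100
after lw $t2, 0($t3): $t2=M[100]=22
after xor $t2, $t2, 3: $t2=22^3=21
after add $t3, $t3, 4: $t3=100+4=104
after add $t7, $t7, 1: $t7=2+1=3
cmp $t7, 6  (cmp 3,6)
blt again: taken
after lw $t2, 0($t3): $t2=M[104]=-1
after xor $t2, $t2, 3: $t2=(-1)^3=-4
after add $t3, $t3, 4: $t3=104+4=108
after add $t7, $t7, 1: $t7=3+1=4
cmp $t7, 6  (cmp 4,6)
blt again: taken
after lw $t2, 0($t3): $t2=M[108]=8
after xor $t2, $t2, 3: $t2=8^3=11
after add $t3, $t3, 4: $t3=108+4=112
after add $t7, $t7, 1: $t7=4+1=5
cmp $t7, 6  (cmp 5,6)
blt again: taken
after lw $t2, 0($t3): $t2=M[112]=20
after xor $t2, $t2, 3: $t2=20^3=23
after add $t3, $t3, 4: $t3=112+4=116
after add $t7, $t7, 1: $t7=5+1=6
cmp $t7, 6  (cmp 6,6)
blt again: not taken
sw $t2, (100) → M[100]=23
halt.

23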